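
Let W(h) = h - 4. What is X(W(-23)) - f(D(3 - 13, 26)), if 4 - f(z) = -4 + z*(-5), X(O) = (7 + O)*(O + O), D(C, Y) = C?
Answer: 1122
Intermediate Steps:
W(h) = -4 + h
X(O) = 2*O*(7 + O) (X(O) = (7 + O)*(2*O) = 2*O*(7 + O))
f(z) = 8 + 5*z (f(z) = 4 - (-4 + z*(-5)) = 4 - (-4 - 5*z) = 4 + (4 + 5*z) = 8 + 5*z)
X(W(-23)) - f(D(3 - 13, 26)) = 2*(-4 - 23)*(7 + (-4 - 23)) - (8 + 5*(3 - 13)) = 2*(-27)*(7 - 27) - (8 + 5*(-10)) = 2*(-27)*(-20) - (8 - 50) = 1080 - 1*(-42) = 1080 + 42 = 1122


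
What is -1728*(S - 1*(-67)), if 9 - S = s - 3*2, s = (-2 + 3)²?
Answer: -139968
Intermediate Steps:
s = 1 (s = 1² = 1)
S = 14 (S = 9 - (1 - 3*2) = 9 - (1 - 6) = 9 - 1*(-5) = 9 + 5 = 14)
-1728*(S - 1*(-67)) = -1728*(14 - 1*(-67)) = -1728*(14 + 67) = -1728*81 = -139968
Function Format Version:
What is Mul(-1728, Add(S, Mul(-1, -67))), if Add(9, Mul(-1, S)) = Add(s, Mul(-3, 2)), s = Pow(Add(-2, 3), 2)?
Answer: -139968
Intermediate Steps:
s = 1 (s = Pow(1, 2) = 1)
S = 14 (S = Add(9, Mul(-1, Add(1, Mul(-3, 2)))) = Add(9, Mul(-1, Add(1, -6))) = Add(9, Mul(-1, -5)) = Add(9, 5) = 14)
Mul(-1728, Add(S, Mul(-1, -67))) = Mul(-1728, Add(14, Mul(-1, -67))) = Mul(-1728, Add(14, 67)) = Mul(-1728, 81) = -139968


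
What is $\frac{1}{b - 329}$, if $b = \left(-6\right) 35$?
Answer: $- \frac{1}{539} \approx -0.0018553$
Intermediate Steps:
$b = -210$
$\frac{1}{b - 329} = \frac{1}{-210 - 329} = \frac{1}{-539} = - \frac{1}{539}$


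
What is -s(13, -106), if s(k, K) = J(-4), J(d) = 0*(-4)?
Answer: 0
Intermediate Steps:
J(d) = 0
s(k, K) = 0
-s(13, -106) = -1*0 = 0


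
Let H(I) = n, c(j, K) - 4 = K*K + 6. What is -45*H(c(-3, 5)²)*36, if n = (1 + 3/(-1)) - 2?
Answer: 6480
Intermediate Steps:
c(j, K) = 10 + K² (c(j, K) = 4 + (K*K + 6) = 4 + (K² + 6) = 4 + (6 + K²) = 10 + K²)
n = -4 (n = (1 + 3*(-1)) - 2 = (1 - 3) - 2 = -2 - 2 = -4)
H(I) = -4
-45*H(c(-3, 5)²)*36 = -45*(-4)*36 = 180*36 = 6480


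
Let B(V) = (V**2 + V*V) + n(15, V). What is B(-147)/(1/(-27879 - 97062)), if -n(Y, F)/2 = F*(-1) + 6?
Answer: -5361468192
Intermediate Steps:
n(Y, F) = -12 + 2*F (n(Y, F) = -2*(F*(-1) + 6) = -2*(-F + 6) = -2*(6 - F) = -12 + 2*F)
B(V) = -12 + 2*V + 2*V**2 (B(V) = (V**2 + V*V) + (-12 + 2*V) = (V**2 + V**2) + (-12 + 2*V) = 2*V**2 + (-12 + 2*V) = -12 + 2*V + 2*V**2)
B(-147)/(1/(-27879 - 97062)) = (-12 + 2*(-147) + 2*(-147)**2)/(1/(-27879 - 97062)) = (-12 - 294 + 2*21609)/(1/(-124941)) = (-12 - 294 + 43218)/(-1/124941) = 42912*(-124941) = -5361468192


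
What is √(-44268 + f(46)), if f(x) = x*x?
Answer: 2*I*√10538 ≈ 205.31*I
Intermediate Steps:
f(x) = x²
√(-44268 + f(46)) = √(-44268 + 46²) = √(-44268 + 2116) = √(-42152) = 2*I*√10538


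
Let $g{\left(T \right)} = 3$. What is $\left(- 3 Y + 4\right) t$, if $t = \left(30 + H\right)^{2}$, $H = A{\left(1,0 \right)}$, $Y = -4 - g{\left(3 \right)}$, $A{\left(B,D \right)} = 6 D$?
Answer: $22500$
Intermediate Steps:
$Y = -7$ ($Y = -4 - 3 = -7$)
$H = 0$ ($H = 6 \cdot 0 = 0$)
$t = 900$ ($t = \left(30 + 0\right)^{2} = 30^{2} = 900$)
$\left(- 3 Y + 4\right) t = \left(\left(-3\right) \left(-7\right) + 4\right) 900 = \left(21 + 4\right) 900 = 25 \cdot 900 = 22500$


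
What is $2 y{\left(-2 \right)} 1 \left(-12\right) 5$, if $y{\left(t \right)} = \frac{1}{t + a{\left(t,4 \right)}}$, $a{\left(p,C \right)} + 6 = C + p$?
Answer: $20$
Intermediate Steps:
$a{\left(p,C \right)} = -6 + C + p$ ($a{\left(p,C \right)} = -6 + \left(C + p\right) = -6 + C + p$)
$y{\left(t \right)} = \frac{1}{-2 + 2 t}$ ($y{\left(t \right)} = \frac{1}{t + \left(-6 + 4 + t\right)} = \frac{1}{t + \left(-2 + t\right)} = \frac{1}{-2 + 2 t}$)
$2 y{\left(-2 \right)} 1 \left(-12\right) 5 = 2 \frac{1}{2 \left(-1 - 2\right)} 1 \left(-12\right) 5 = 2 \frac{1}{2 \left(-3\right)} \left(\left(-12\right) 5\right) = 2 \cdot \frac{1}{2} \left(- \frac{1}{3}\right) \left(-60\right) = 2 \left(- \frac{1}{6}\right) \left(-60\right) = \left(- \frac{1}{3}\right) \left(-60\right) = 20$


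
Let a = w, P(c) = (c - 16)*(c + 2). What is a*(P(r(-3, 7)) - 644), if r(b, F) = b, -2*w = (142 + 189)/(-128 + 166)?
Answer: 206875/76 ≈ 2722.0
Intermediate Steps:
w = -331/76 (w = -(142 + 189)/(2*(-128 + 166)) = -331/(2*38) = -½*331/38 = -331/76 ≈ -4.3553)
P(c) = (-16 + c)*(2 + c)
a = -331/76 ≈ -4.3553
a*(P(r(-3, 7)) - 644) = -331*((-32 + (-3)² - 14*(-3)) - 644)/76 = -331*((-32 + 9 + 42) - 644)/76 = -331*(19 - 644)/76 = -331/76*(-625) = 206875/76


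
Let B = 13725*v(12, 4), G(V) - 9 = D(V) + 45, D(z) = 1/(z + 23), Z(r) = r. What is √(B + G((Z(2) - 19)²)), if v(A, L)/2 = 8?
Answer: √5345499822/156 ≈ 468.67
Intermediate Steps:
v(A, L) = 16 (v(A, L) = 2*8 = 16)
D(z) = 1/(23 + z)
G(V) = 54 + 1/(23 + V) (G(V) = 9 + (1/(23 + V) + 45) = 9 + (45 + 1/(23 + V)) = 54 + 1/(23 + V))
B = 219600 (B = 13725*16 = 219600)
√(B + G((Z(2) - 19)²)) = √(219600 + (1243 + 54*(2 - 19)²)/(23 + (2 - 19)²)) = √(219600 + (1243 + 54*(-17)²)/(23 + (-17)²)) = √(219600 + (1243 + 54*289)/(23 + 289)) = √(219600 + (1243 + 15606)/312) = √(219600 + (1/312)*16849) = √(219600 + 16849/312) = √(68532049/312) = √5345499822/156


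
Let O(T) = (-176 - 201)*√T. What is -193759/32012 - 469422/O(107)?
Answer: -193759/32012 + 469422*√107/40339 ≈ 114.32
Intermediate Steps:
O(T) = -377*√T
-193759/32012 - 469422/O(107) = -193759/32012 - 469422*(-√107/40339) = -193759*1/32012 - (-469422)*√107/40339 = -193759/32012 + 469422*√107/40339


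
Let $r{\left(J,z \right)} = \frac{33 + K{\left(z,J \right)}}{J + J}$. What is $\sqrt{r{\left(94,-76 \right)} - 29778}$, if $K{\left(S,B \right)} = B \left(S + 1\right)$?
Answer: $\frac{27 i \sqrt{361383}}{94} \approx 172.67 i$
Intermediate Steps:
$K{\left(S,B \right)} = B \left(1 + S\right)$
$r{\left(J,z \right)} = \frac{33 + J \left(1 + z\right)}{2 J}$ ($r{\left(J,z \right)} = \frac{33 + J \left(1 + z\right)}{J + J} = \frac{33 + J \left(1 + z\right)}{2 J}$)
$\sqrt{r{\left(94,-76 \right)} - 29778} = \sqrt{\frac{33 + 94 \left(1 - 76\right)}{2 \cdot 94} - 29778} = \sqrt{\frac{1}{2} \cdot \frac{1}{94} \left(33 + 94 \left(-75\right)\right) - 29778} = \sqrt{\frac{1}{2} \cdot \frac{1}{94} \left(33 - 7050\right) - 29778} = \sqrt{\frac{1}{2} \cdot \frac{1}{94} \left(-7017\right) - 29778} = \sqrt{- \frac{7017}{188} - 29778} = \sqrt{- \frac{5605281}{188}} = \frac{27 i \sqrt{361383}}{94}$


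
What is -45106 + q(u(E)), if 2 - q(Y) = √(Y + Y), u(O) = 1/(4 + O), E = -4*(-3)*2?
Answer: -45104 - √14/14 ≈ -45104.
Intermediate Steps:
E = 24 (E = 12*2 = 24)
q(Y) = 2 - √2*√Y (q(Y) = 2 - √(Y + Y) = 2 - √(2*Y) = 2 - √2*√Y)
-45106 + q(u(E)) = -45106 + (2 - √2*√(1/(4 + 24))) = -45106 + (2 - √2*√(1/28)) = -45106 + (2 - √2*√7/14) = -45106 + (2 - √14/14) = -45104 - √14/14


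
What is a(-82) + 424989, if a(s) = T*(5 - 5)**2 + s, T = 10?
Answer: 424907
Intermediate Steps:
a(s) = s (a(s) = 10*(5 - 5)**2 + s = 10*0**2 + s = 10*0 + s = 0 + s = s)
a(-82) + 424989 = -82 + 424989 = 424907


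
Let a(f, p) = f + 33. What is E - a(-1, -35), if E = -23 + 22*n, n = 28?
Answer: 561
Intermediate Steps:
a(f, p) = 33 + f
E = 593 (E = -23 + 22*28 = -23 + 616 = 593)
E - a(-1, -35) = 593 - (33 - 1) = 593 - 1*32 = 593 - 32 = 561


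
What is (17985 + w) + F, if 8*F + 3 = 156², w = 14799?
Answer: 286605/8 ≈ 35826.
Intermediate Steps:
F = 24333/8 (F = -3/8 + (⅛)*156² = -3/8 + (⅛)*24336 = -3/8 + 3042 = 24333/8 ≈ 3041.6)
(17985 + w) + F = (17985 + 14799) + 24333/8 = 32784 + 24333/8 = 286605/8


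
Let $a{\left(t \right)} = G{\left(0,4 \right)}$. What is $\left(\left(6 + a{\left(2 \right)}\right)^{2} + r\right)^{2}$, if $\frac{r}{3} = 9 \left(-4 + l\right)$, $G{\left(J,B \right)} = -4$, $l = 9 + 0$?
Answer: $19321$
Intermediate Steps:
$l = 9$
$a{\left(t \right)} = -4$
$r = 135$ ($r = 3 \cdot 9 \left(-4 + 9\right) = 3 \cdot 9 \cdot 5 = 3 \cdot 45 = 135$)
$\left(\left(6 + a{\left(2 \right)}\right)^{2} + r\right)^{2} = \left(\left(6 - 4\right)^{2} + 135\right)^{2} = \left(2^{2} + 135\right)^{2} = \left(4 + 135\right)^{2} = 139^{2} = 19321$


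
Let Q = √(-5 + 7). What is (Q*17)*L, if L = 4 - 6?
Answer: -34*√2 ≈ -48.083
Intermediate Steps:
L = -2
Q = √2 ≈ 1.4142
(Q*17)*L = (√2*17)*(-2) = (17*√2)*(-2) = -34*√2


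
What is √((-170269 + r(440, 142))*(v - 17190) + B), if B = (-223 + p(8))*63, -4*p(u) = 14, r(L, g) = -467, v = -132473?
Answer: √102211390794/2 ≈ 1.5985e+5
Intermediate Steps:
p(u) = -7/2 (p(u) = -¼*14 = -7/2)
B = -28539/2 (B = (-223 - 7/2)*63 = -453/2*63 = -28539/2 ≈ -14270.)
√((-170269 + r(440, 142))*(v - 17190) + B) = √((-170269 - 467)*(-132473 - 17190) - 28539/2) = √(-170736*(-149663) - 28539/2) = √(25552861968 - 28539/2) = √(51105695397/2) = √102211390794/2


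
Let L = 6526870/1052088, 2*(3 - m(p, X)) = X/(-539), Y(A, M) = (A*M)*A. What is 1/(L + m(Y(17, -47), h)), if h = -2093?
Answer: 40505388/294157081 ≈ 0.13770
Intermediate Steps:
Y(A, M) = M*A²
m(p, X) = 3 + X/1078 (m(p, X) = 3 - X/(2*(-539)) = 3 - X*(-1)/(2*539) = 3 - (-1)*X/1078 = 3 + X/1078)
L = 3263435/526044 (L = 6526870*(1/1052088) = 3263435/526044 ≈ 6.2037)
1/(L + m(Y(17, -47), h)) = 1/(3263435/526044 + (3 + (1/1078)*(-2093))) = 1/(3263435/526044 + (3 - 299/154)) = 1/(3263435/526044 + 163/154) = 1/(294157081/40505388) = 40505388/294157081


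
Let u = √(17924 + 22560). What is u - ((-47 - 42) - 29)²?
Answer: -13924 + 2*√10121 ≈ -13723.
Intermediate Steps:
u = 2*√10121 (u = √40484 = 2*√10121 ≈ 201.21)
u - ((-47 - 42) - 29)² = 2*√10121 - ((-47 - 42) - 29)² = 2*√10121 - (-89 - 29)² = 2*√10121 - 1*(-118)² = 2*√10121 - 1*13924 = 2*√10121 - 13924 = -13924 + 2*√10121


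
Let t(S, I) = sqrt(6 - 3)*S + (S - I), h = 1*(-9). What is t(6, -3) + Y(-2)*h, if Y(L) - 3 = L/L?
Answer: -27 + 6*sqrt(3) ≈ -16.608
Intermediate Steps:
h = -9
Y(L) = 4 (Y(L) = 3 + L/L = 3 + 1 = 4)
t(S, I) = S - I + S*sqrt(3) (t(S, I) = sqrt(3)*S + (S - I) = S*sqrt(3) + (S - I) = S - I + S*sqrt(3))
t(6, -3) + Y(-2)*h = (6 - 1*(-3) + 6*sqrt(3)) + 4*(-9) = (6 + 3 + 6*sqrt(3)) - 36 = (9 + 6*sqrt(3)) - 36 = -27 + 6*sqrt(3)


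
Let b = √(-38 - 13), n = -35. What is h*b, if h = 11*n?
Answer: -385*I*√51 ≈ -2749.4*I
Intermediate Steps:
h = -385 (h = 11*(-35) = -385)
b = I*√51 (b = √(-51) = I*√51 ≈ 7.1414*I)
h*b = -385*I*√51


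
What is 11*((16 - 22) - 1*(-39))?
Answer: 363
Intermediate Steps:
11*((16 - 22) - 1*(-39)) = 11*(-6 + 39) = 11*33 = 363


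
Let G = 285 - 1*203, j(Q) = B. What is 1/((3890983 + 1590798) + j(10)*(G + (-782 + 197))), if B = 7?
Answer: 1/5478260 ≈ 1.8254e-7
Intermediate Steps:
j(Q) = 7
G = 82 (G = 285 - 203 = 82)
1/((3890983 + 1590798) + j(10)*(G + (-782 + 197))) = 1/((3890983 + 1590798) + 7*(82 + (-782 + 197))) = 1/(5481781 + 7*(82 - 585)) = 1/(5481781 + 7*(-503)) = 1/(5481781 - 3521) = 1/5478260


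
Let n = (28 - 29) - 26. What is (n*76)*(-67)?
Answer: 137484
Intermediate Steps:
n = -27 (n = -1 - 26 = -27)
(n*76)*(-67) = -27*76*(-67) = -2052*(-67) = 137484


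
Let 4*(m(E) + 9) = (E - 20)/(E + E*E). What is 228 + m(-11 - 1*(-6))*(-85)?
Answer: 16313/16 ≈ 1019.6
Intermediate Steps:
m(E) = -9 + (-20 + E)/(4*(E + E²)) (m(E) = -9 + ((E - 20)/(E + E*E))/4 = -9 + ((-20 + E)/(E + E²))/4 = -9 + (-20 + E)/(4*(E + E²)))
228 + m(-11 - 1*(-6))*(-85) = 228 + ((-20 - 36*(-11 - 1*(-6))² - 35*(-11 - 1*(-6)))/(4*(-11 - 1*(-6))*(1 + (-11 - 1*(-6)))))*(-85) = 228 + ((-20 - 36*(-11 + 6)² - 35*(-11 + 6))/(4*(-11 + 6)*(1 + (-11 + 6))))*(-85) = 228 + ((¼)*(-20 - 36*(-5)² - 35*(-5))/(-5*(1 - 5)))*(-85) = 228 + ((¼)*(-⅕)*(-20 - 36*25 + 175)/(-4))*(-85) = 228 + ((¼)*(-⅕)*(-¼)*(-20 - 900 + 175))*(-85) = 228 + ((¼)*(-⅕)*(-¼)*(-745))*(-85) = 228 - 149/16*(-85) = 228 + 12665/16 = 16313/16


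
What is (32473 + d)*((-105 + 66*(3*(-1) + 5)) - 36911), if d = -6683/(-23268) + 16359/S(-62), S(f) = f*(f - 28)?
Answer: -360008687611364/300545 ≈ -1.1979e+9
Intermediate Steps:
S(f) = f*(-28 + f)
d = 967436/300545 (d = -6683/(-23268) + 16359/((-62*(-28 - 62))) = -6683*(-1/23268) + 16359/((-62*(-90))) = 6683/23268 + 16359/5580 = 6683/23268 + 16359*(1/5580) = 6683/23268 + 5453/1860 = 967436/300545 ≈ 3.2189)
(32473 + d)*((-105 + 66*(3*(-1) + 5)) - 36911) = (32473 + 967436/300545)*((-105 + 66*(3*(-1) + 5)) - 36911) = 9760565221*((-105 + 66*(-3 + 5)) - 36911)/300545 = 9760565221*((-105 + 66*2) - 36911)/300545 = 9760565221*((-105 + 132) - 36911)/300545 = 9760565221*(27 - 36911)/300545 = (9760565221/300545)*(-36884) = -360008687611364/300545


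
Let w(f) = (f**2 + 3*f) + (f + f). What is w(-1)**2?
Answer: 16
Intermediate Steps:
w(f) = f**2 + 5*f (w(f) = (f**2 + 3*f) + 2*f = f**2 + 5*f)
w(-1)**2 = (-(5 - 1))**2 = (-1*4)**2 = (-4)**2 = 16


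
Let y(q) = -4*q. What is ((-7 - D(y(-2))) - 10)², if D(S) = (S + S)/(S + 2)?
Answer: 8649/25 ≈ 345.96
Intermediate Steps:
D(S) = 2*S/(2 + S) (D(S) = (2*S)/(2 + S) = 2*S/(2 + S))
((-7 - D(y(-2))) - 10)² = ((-7 - 2*(-4*(-2))/(2 - 4*(-2))) - 10)² = ((-7 - 2*8/(2 + 8)) - 10)² = ((-7 - 2*8/10) - 10)² = ((-7 - 1*8/5) - 10)² = ((-7 - 8/5) - 10)² = (-43/5 - 10)² = (-93/5)² = 8649/25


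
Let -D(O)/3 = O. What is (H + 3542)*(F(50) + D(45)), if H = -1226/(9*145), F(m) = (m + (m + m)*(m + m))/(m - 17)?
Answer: 1723664332/2871 ≈ 6.0037e+5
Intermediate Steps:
F(m) = (m + 4*m²)/(-17 + m) (F(m) = (m + (2*m)*(2*m))/(-17 + m) = (m + 4*m²)/(-17 + m))
D(O) = -3*O
H = -1226/1305 ≈ -0.93946
(H + 3542)*(F(50) + D(45)) = (-1226/1305 + 3542)*(50*(1 + 4*50)/(-17 + 50) - 3*45) = 4621084*(50*(1 + 200)/33 - 135)/1305 = 4621084*(50*(1/33)*201 - 135)/1305 = 4621084*(3350/11 - 135)/1305 = (4621084/1305)*(1865/11) = 1723664332/2871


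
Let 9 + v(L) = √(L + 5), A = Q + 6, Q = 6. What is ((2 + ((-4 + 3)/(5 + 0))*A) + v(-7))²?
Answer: 2159/25 - 94*I*√2/5 ≈ 86.36 - 26.587*I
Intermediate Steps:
A = 12 (A = 6 + 6 = 12)
v(L) = -9 + √(5 + L) (v(L) = -9 + √(L + 5) = -9 + √(5 + L))
((2 + ((-4 + 3)/(5 + 0))*A) + v(-7))² = ((2 + ((-4 + 3)/(5 + 0))*12) + (-9 + √(5 - 7)))² = ((2 - 1/5*12) + (-9 + √(-2)))² = ((2 - 1*⅕*12) + (-9 + I*√2))² = ((2 - ⅕*12) + (-9 + I*√2))² = ((2 - 12/5) + (-9 + I*√2))² = (-⅖ + (-9 + I*√2))² = (-47/5 + I*√2)²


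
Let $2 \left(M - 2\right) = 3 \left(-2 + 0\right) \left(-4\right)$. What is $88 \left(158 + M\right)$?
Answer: $15136$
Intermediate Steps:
$M = 14$ ($M = 2 + \frac{3 \left(-2 + 0\right) \left(-4\right)}{2} = 2 + \frac{3 \left(-2\right) \left(-4\right)}{2} = 2 + \frac{\left(-6\right) \left(-4\right)}{2} = 2 + \frac{1}{2} \cdot 24 = 2 + 12 = 14$)
$88 \left(158 + M\right) = 88 \left(158 + 14\right) = 88 \cdot 172 = 15136$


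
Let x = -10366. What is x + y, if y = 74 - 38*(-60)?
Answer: -8012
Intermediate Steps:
y = 2354 (y = 74 + 2280 = 2354)
x + y = -10366 + 2354 = -8012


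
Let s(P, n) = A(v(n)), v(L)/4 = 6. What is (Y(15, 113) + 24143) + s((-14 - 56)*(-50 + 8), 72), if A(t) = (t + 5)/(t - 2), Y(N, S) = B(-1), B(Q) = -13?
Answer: 530889/22 ≈ 24131.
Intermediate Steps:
v(L) = 24 (v(L) = 4*6 = 24)
Y(N, S) = -13
A(t) = (5 + t)/(-2 + t)
s(P, n) = 29/22 (s(P, n) = (5 + 24)/(-2 + 24) = 29/22)
(Y(15, 113) + 24143) + s((-14 - 56)*(-50 + 8), 72) = (-13 + 24143) + 29/22 = 24130 + 29/22 = 530889/22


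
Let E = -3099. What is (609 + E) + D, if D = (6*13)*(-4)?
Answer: -2802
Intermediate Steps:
D = -312 (D = 78*(-4) = -312)
(609 + E) + D = (609 - 3099) - 312 = -2490 - 312 = -2802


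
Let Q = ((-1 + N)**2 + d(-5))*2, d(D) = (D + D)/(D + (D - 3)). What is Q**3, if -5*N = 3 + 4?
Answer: 76440958784/34328125 ≈ 2226.8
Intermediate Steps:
d(D) = 2*D/(-3 + 2*D) (d(D) = (2*D)/(D + (-3 + D)) = (2*D)/(-3 + 2*D) = 2*D/(-3 + 2*D))
N = -7/5 (N = -(3 + 4)/5 = -1/5*7 = -7/5 ≈ -1.4000)
Q = 4244/325 (Q = ((-1 - 7/5)**2 + 2*(-5)/(-3 + 2*(-5)))*2 = ((-12/5)**2 + 2*(-5)/(-3 - 10))*2 = (144/25 + 2*(-5)/(-13))*2 = (144/25 + 2*(-5)*(-1/13))*2 = (144/25 + 10/13)*2 = (2122/325)*2 = 4244/325 ≈ 13.058)
Q**3 = (4244/325)**3 = 76440958784/34328125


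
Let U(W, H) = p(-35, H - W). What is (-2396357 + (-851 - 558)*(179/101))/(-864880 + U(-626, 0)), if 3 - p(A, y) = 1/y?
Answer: 151669951768/54682713303 ≈ 2.7736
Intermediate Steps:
p(A, y) = 3 - 1/y
U(W, H) = 3 - 1/(H - W)
(-2396357 + (-851 - 558)*(179/101))/(-864880 + U(-626, 0)) = (-2396357 + (-851 - 558)*(179/101))/(-864880 + (3 - 1/(0 - 1*(-626)))) = (-2396357 - 252211/101)/(-864880 + (3 - 1/(0 + 626))) = (-2396357 - 1409*179/101)/(-864880 + (3 - 1/626)) = (-2396357 - 252211/101)/(-864880 + (3 - 1*1/626)) = -242284268/(101*(-864880 + (3 - 1/626))) = -242284268/(101*(-864880 + 1877/626)) = -242284268/(101*(-541413003/626)) = -242284268/101*(-626/541413003) = 151669951768/54682713303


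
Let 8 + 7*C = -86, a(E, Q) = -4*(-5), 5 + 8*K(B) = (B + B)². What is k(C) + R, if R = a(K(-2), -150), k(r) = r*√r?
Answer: 20 - 94*I*√658/49 ≈ 20.0 - 49.209*I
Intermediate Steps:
K(B) = -5/8 + B²/2 (K(B) = -5/8 + (B + B)²/8 = -5/8 + (2*B)²/8 = -5/8 + (4*B²)/8 = -5/8 + B²/2)
a(E, Q) = 20
C = -94/7 (C = -8/7 + (⅐)*(-86) = -8/7 - 86/7 = -94/7 ≈ -13.429)
k(r) = r^(3/2)
R = 20
k(C) + R = (-94/7)^(3/2) + 20 = -94*I*√658/49 + 20 = 20 - 94*I*√658/49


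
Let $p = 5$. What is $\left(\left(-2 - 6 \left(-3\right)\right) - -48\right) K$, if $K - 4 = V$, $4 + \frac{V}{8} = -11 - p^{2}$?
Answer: $-20224$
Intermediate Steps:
$V = -320$ ($V = -32 + 8 \left(-11 - 5^{2}\right) = -32 + 8 \left(-11 - 25\right) = -32 + 8 \left(-36\right) = -32 - 288 = -320$)
$K = -316$ ($K = 4 - 320 = -316$)
$\left(\left(-2 - 6 \left(-3\right)\right) - -48\right) K = \left(\left(-2 - 6 \left(-3\right)\right) - -48\right) \left(-316\right) = \left(\left(-2 - -18\right) + 48\right) \left(-316\right) = \left(\left(-2 + 18\right) + 48\right) \left(-316\right) = \left(16 + 48\right) \left(-316\right) = 64 \left(-316\right) = -20224$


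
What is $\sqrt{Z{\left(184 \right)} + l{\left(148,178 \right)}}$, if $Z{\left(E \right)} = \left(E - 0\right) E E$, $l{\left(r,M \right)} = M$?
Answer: $\sqrt{6229682} \approx 2495.9$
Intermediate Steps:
$Z{\left(E \right)} = E^{3}$ ($Z{\left(E \right)} = \left(E + 0\right) E E = E E E = E^{2} E = E^{3}$)
$\sqrt{Z{\left(184 \right)} + l{\left(148,178 \right)}} = \sqrt{184^{3} + 178} = \sqrt{6229504 + 178} = \sqrt{6229682}$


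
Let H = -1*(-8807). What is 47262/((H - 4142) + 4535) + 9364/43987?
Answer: 1082531197/202340200 ≈ 5.3501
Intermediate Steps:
H = 8807
47262/((H - 4142) + 4535) + 9364/43987 = 47262/((8807 - 4142) + 4535) + 9364/43987 = 47262/(4665 + 4535) + 9364*(1/43987) = 47262/9200 + 9364/43987 = 47262*(1/9200) + 9364/43987 = 23631/4600 + 9364/43987 = 1082531197/202340200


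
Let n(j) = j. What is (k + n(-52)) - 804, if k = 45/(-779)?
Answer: -666869/779 ≈ -856.06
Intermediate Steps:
k = -45/779 (k = 45*(-1/779) = -45/779 ≈ -0.057766)
(k + n(-52)) - 804 = (-45/779 - 52) - 804 = -40553/779 - 804 = -666869/779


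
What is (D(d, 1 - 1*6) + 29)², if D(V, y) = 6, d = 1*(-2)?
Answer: 1225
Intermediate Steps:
d = -2
(D(d, 1 - 1*6) + 29)² = (6 + 29)² = 35² = 1225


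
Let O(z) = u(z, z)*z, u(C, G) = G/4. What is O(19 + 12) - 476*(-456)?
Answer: 869185/4 ≈ 2.1730e+5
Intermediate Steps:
u(C, G) = G/4 (u(C, G) = G*(1/4) = G/4)
O(z) = z**2/4 (O(z) = (z/4)*z = z**2/4)
O(19 + 12) - 476*(-456) = (19 + 12)**2/4 - 476*(-456) = (1/4)*31**2 + 217056 = (1/4)*961 + 217056 = 961/4 + 217056 = 869185/4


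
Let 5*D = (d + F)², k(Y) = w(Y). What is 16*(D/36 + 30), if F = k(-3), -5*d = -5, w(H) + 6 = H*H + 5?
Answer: 2436/5 ≈ 487.20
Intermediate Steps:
w(H) = -1 + H² (w(H) = -6 + (H*H + 5) = -6 + (H² + 5) = -6 + (5 + H²) = -1 + H²)
d = 1 (d = -⅕*(-5) = 1)
k(Y) = -1 + Y²
F = 8 (F = -1 + (-3)² = -1 + 9 = 8)
D = 81/5 (D = (1 + 8)²/5 = (⅕)*9² = (⅕)*81 = 81/5 ≈ 16.200)
16*(D/36 + 30) = 16*((81/5)/36 + 30) = 16*((81/5)*(1/36) + 30) = 16*(9/20 + 30) = 16*(609/20) = 2436/5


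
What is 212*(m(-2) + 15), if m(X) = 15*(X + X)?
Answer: -9540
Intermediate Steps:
m(X) = 30*X (m(X) = 15*(2*X) = 30*X)
212*(m(-2) + 15) = 212*(30*(-2) + 15) = 212*(-60 + 15) = 212*(-45) = -9540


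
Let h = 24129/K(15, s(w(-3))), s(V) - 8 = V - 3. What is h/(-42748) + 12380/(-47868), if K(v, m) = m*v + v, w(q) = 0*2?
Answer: -1355134127/5115653160 ≈ -0.26490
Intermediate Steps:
w(q) = 0
s(V) = 5 + V (s(V) = 8 + (V - 3) = 8 + (-3 + V) = 5 + V)
K(v, m) = v + m*v
h = 2681/10 (h = 24129/((15*(1 + (5 + 0)))) = 24129/((15*(1 + 5))) = 24129/((15*6)) = 24129/90 = 24129*(1/90) = 2681/10 ≈ 268.10)
h/(-42748) + 12380/(-47868) = (2681/10)/(-42748) + 12380/(-47868) = (2681/10)*(-1/42748) + 12380*(-1/47868) = -2681/427480 - 3095/11967 = -1355134127/5115653160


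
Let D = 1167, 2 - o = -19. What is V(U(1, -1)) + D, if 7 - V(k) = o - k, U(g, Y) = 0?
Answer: 1153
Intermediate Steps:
o = 21 (o = 2 - 1*(-19) = 2 + 19 = 21)
V(k) = -14 + k (V(k) = 7 - (21 - k) = 7 + (-21 + k) = -14 + k)
V(U(1, -1)) + D = (-14 + 0) + 1167 = -14 + 1167 = 1153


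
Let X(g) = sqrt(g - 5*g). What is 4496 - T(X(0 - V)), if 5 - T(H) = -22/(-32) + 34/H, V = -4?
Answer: 71867/16 - 17*I/2 ≈ 4491.7 - 8.5*I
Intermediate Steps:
X(g) = 2*sqrt(-g) (X(g) = sqrt(-4*g) = 2*sqrt(-g))
T(H) = 69/16 - 34/H (T(H) = 5 - (-22/(-32) + 34/H) = 5 - (-22*(-1/32) + 34/H) = 5 - (11/16 + 34/H) = 5 + (-11/16 - 34/H) = 69/16 - 34/H)
4496 - T(X(0 - V)) = 4496 - (69/16 - 34*(-I/(2*sqrt(0 - 1*(-4))))) = 4496 - (69/16 - 34*(-I/(2*sqrt(0 + 4)))) = 4496 - (69/16 - 34*(-I/4)) = 4496 - (69/16 - (-17)*I/2) = 4496 - (69/16 + 17*I/2) = 4496 + (-69/16 - 17*I/2) = 71867/16 - 17*I/2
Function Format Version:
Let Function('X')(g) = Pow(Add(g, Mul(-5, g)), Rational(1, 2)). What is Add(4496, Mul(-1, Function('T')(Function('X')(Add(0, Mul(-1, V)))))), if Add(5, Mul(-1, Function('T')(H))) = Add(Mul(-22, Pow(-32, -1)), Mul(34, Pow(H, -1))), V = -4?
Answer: Add(Rational(71867, 16), Mul(Rational(-17, 2), I)) ≈ Add(4491.7, Mul(-8.5000, I))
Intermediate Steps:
Function('X')(g) = Mul(2, Pow(Mul(-1, g), Rational(1, 2))) (Function('X')(g) = Pow(Mul(-4, g), Rational(1, 2)) = Mul(2, Pow(Mul(-1, g), Rational(1, 2))))
Function('T')(H) = Add(Rational(69, 16), Mul(-34, Pow(H, -1))) (Function('T')(H) = Add(5, Mul(-1, Add(Mul(-22, Pow(-32, -1)), Mul(34, Pow(H, -1))))) = Add(5, Mul(-1, Add(Mul(-22, Rational(-1, 32)), Mul(34, Pow(H, -1))))) = Add(5, Mul(-1, Add(Rational(11, 16), Mul(34, Pow(H, -1))))) = Add(5, Add(Rational(-11, 16), Mul(-34, Pow(H, -1)))) = Add(Rational(69, 16), Mul(-34, Pow(H, -1))))
Add(4496, Mul(-1, Function('T')(Function('X')(Add(0, Mul(-1, V)))))) = Add(4496, Mul(-1, Add(Rational(69, 16), Mul(-34, Pow(Mul(2, Pow(Mul(-1, Add(0, Mul(-1, -4))), Rational(1, 2))), -1))))) = Add(4496, Mul(-1, Add(Rational(69, 16), Mul(-34, Pow(Mul(2, Pow(Mul(-1, Add(0, 4)), Rational(1, 2))), -1))))) = Add(4496, Mul(-1, Add(Rational(69, 16), Mul(-34, Pow(Mul(2, Pow(Mul(-1, 4), Rational(1, 2))), -1))))) = Add(4496, Mul(-1, Add(Rational(69, 16), Mul(-34, Pow(Mul(2, Pow(-4, Rational(1, 2))), -1))))) = Add(4496, Mul(-1, Add(Rational(69, 16), Mul(-34, Pow(Mul(2, Mul(2, I)), -1))))) = Add(4496, Mul(-1, Add(Rational(69, 16), Mul(-34, Pow(Mul(4, I), -1))))) = Add(4496, Mul(-1, Add(Rational(69, 16), Mul(-34, Mul(Rational(-1, 4), I))))) = Add(4496, Mul(-1, Add(Rational(69, 16), Mul(Rational(17, 2), I)))) = Add(4496, Add(Rational(-69, 16), Mul(Rational(-17, 2), I))) = Add(Rational(71867, 16), Mul(Rational(-17, 2), I))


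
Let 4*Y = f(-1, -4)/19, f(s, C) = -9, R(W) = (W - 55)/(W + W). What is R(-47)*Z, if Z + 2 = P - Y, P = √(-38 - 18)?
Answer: -7293/3572 + 102*I*√14/47 ≈ -2.0417 + 8.1202*I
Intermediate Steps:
R(W) = (-55 + W)/(2*W) (R(W) = (-55 + W)/((2*W)) = (-55 + W)*(1/(2*W)) = (-55 + W)/(2*W))
P = 2*I*√14 (P = √(-56) = 2*I*√14 ≈ 7.4833*I)
Y = -9/76 (Y = (-9/19)/4 = (-9*1/19)/4 = (¼)*(-9/19) = -9/76 ≈ -0.11842)
Z = -143/76 + 2*I*√14 (Z = -2 + (2*I*√14 - 1*(-9/76)) = -2 + (2*I*√14 + 9/76) = -2 + (9/76 + 2*I*√14) = -143/76 + 2*I*√14 ≈ -1.8816 + 7.4833*I)
R(-47)*Z = ((½)*(-55 - 47)/(-47))*(-143/76 + 2*I*√14) = ((½)*(-1/47)*(-102))*(-143/76 + 2*I*√14) = 51*(-143/76 + 2*I*√14)/47 = -7293/3572 + 102*I*√14/47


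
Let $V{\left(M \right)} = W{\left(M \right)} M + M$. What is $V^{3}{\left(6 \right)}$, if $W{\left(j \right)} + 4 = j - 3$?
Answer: $0$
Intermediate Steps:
$W{\left(j \right)} = -7 + j$ ($W{\left(j \right)} = -4 + \left(j - 3\right) = -4 + \left(-3 + j\right) = -7 + j$)
$V{\left(M \right)} = M + M \left(-7 + M\right)$ ($V{\left(M \right)} = \left(-7 + M\right) M + M = M \left(-7 + M\right) + M = M + M \left(-7 + M\right)$)
$V^{3}{\left(6 \right)} = \left(6 \left(-6 + 6\right)\right)^{3} = \left(6 \cdot 0\right)^{3} = 0^{3} = 0$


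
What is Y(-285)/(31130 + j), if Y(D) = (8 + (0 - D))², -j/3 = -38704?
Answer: 85849/147242 ≈ 0.58305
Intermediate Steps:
j = 116112 (j = -3*(-38704) = 116112)
Y(D) = (8 - D)²
Y(-285)/(31130 + j) = (-8 - 285)²/(31130 + 116112) = (-293)²/147242 = 85849*(1/147242) = 85849/147242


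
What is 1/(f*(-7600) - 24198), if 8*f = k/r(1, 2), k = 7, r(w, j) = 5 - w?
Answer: -2/51721 ≈ -3.8669e-5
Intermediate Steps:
f = 7/32 (f = (7/(5 - 1*1))/8 = (7/(5 - 1))/8 = (7/4)/8 = (7*(¼))/8 = (⅛)*(7/4) = 7/32 ≈ 0.21875)
1/(f*(-7600) - 24198) = 1/((7/32)*(-7600) - 24198) = 1/(-3325/2 - 24198) = 1/(-51721/2) = -2/51721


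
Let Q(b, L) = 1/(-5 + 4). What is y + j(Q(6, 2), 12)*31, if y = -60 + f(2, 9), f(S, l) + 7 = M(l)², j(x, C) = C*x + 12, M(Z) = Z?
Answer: 14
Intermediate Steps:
Q(b, L) = -1 (Q(b, L) = 1/(-1) = -1)
j(x, C) = 12 + C*x
f(S, l) = -7 + l²
y = 14 (y = -60 + (-7 + 9²) = -60 + (-7 + 81) = -60 + 74 = 14)
y + j(Q(6, 2), 12)*31 = 14 + (12 + 12*(-1))*31 = 14 + (12 - 12)*31 = 14 + 0*31 = 14 + 0 = 14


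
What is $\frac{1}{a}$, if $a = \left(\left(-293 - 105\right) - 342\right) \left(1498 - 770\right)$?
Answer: $- \frac{1}{538720} \approx -1.8563 \cdot 10^{-6}$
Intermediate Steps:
$a = -538720$ ($a = \left(-398 - 342\right) 728 = \left(-740\right) 728 = -538720$)
$\frac{1}{a} = \frac{1}{-538720} = - \frac{1}{538720}$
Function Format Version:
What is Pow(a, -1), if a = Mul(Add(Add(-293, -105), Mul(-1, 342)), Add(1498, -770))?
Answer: Rational(-1, 538720) ≈ -1.8563e-6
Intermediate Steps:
a = -538720 (a = Mul(Add(-398, -342), 728) = Mul(-740, 728) = -538720)
Pow(a, -1) = Pow(-538720, -1) = Rational(-1, 538720)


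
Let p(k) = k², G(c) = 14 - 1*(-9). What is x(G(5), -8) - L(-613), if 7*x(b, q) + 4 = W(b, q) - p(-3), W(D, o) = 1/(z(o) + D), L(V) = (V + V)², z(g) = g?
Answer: -157823174/105 ≈ -1.5031e+6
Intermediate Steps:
G(c) = 23 (G(c) = 14 + 9 = 23)
L(V) = 4*V² (L(V) = (2*V)² = 4*V²)
W(D, o) = 1/(D + o) (W(D, o) = 1/(o + D) = 1/(D + o))
x(b, q) = -13/7 + 1/(7*(b + q)) (x(b, q) = -4/7 + (1/(b + q) - 1*(-3)²)/7 = -4/7 + (1/(b + q) - 1*9)/7 = -4/7 + (1/(b + q) - 9)/7 = -4/7 + (-9 + 1/(b + q))/7 = -4/7 + (-9/7 + 1/(7*(b + q))) = -13/7 + 1/(7*(b + q)))
x(G(5), -8) - L(-613) = (1 - 13*23 - 13*(-8))/(7*(23 - 8)) - 4*(-613)² = (⅐)*(1 - 299 + 104)/15 - 4*375769 = (⅐)*(1/15)*(-194) - 1*1503076 = -194/105 - 1503076 = -157823174/105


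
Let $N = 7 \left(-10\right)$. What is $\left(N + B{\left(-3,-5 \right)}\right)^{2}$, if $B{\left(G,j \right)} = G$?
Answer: $5329$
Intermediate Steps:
$N = -70$
$\left(N + B{\left(-3,-5 \right)}\right)^{2} = \left(-70 - 3\right)^{2} = \left(-73\right)^{2} = 5329$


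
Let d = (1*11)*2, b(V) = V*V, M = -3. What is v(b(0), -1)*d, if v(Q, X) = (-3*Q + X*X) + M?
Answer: -44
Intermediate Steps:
b(V) = V²
v(Q, X) = -3 + X² - 3*Q (v(Q, X) = (-3*Q + X*X) - 3 = (-3*Q + X²) - 3 = (X² - 3*Q) - 3 = -3 + X² - 3*Q)
d = 22 (d = 11*2 = 22)
v(b(0), -1)*d = (-3 + (-1)² - 3*0²)*22 = (-3 + 1 - 3*0)*22 = (-3 + 1 + 0)*22 = -2*22 = -44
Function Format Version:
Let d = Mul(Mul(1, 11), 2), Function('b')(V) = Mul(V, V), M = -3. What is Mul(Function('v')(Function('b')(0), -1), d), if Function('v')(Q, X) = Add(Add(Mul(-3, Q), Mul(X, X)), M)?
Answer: -44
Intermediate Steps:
Function('b')(V) = Pow(V, 2)
Function('v')(Q, X) = Add(-3, Pow(X, 2), Mul(-3, Q)) (Function('v')(Q, X) = Add(Add(Mul(-3, Q), Mul(X, X)), -3) = Add(Add(Mul(-3, Q), Pow(X, 2)), -3) = Add(Add(Pow(X, 2), Mul(-3, Q)), -3) = Add(-3, Pow(X, 2), Mul(-3, Q)))
d = 22 (d = Mul(11, 2) = 22)
Mul(Function('v')(Function('b')(0), -1), d) = Mul(Add(-3, Pow(-1, 2), Mul(-3, Pow(0, 2))), 22) = Mul(Add(-3, 1, Mul(-3, 0)), 22) = Mul(Add(-3, 1, 0), 22) = Mul(-2, 22) = -44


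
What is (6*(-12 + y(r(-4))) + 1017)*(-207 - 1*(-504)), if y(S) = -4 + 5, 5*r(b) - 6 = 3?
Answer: 282447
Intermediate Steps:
r(b) = 9/5 (r(b) = 6/5 + (1/5)*3 = 6/5 + 3/5 = 9/5)
y(S) = 1
(6*(-12 + y(r(-4))) + 1017)*(-207 - 1*(-504)) = (6*(-12 + 1) + 1017)*(-207 - 1*(-504)) = (6*(-11) + 1017)*(-207 + 504) = (-66 + 1017)*297 = 951*297 = 282447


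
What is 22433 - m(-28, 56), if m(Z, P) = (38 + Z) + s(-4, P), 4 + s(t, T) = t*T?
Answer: 22651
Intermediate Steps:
s(t, T) = -4 + T*t (s(t, T) = -4 + t*T = -4 + T*t)
m(Z, P) = 34 + Z - 4*P (m(Z, P) = (38 + Z) + (-4 + P*(-4)) = (38 + Z) + (-4 - 4*P) = 34 + Z - 4*P)
22433 - m(-28, 56) = 22433 - (34 - 28 - 4*56) = 22433 - (34 - 28 - 224) = 22433 - 1*(-218) = 22433 + 218 = 22651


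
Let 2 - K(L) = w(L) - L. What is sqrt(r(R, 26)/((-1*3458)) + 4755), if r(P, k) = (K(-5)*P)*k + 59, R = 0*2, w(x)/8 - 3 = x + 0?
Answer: sqrt(56858963798)/3458 ≈ 68.956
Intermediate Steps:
w(x) = 24 + 8*x (w(x) = 24 + 8*(x + 0) = 24 + 8*x)
K(L) = -22 - 7*L (K(L) = 2 - ((24 + 8*L) - L) = 2 - (24 + 7*L) = 2 + (-24 - 7*L) = -22 - 7*L)
R = 0
r(P, k) = 59 + 13*P*k (r(P, k) = ((-22 - 7*(-5))*P)*k + 59 = ((-22 + 35)*P)*k + 59 = (13*P)*k + 59 = 13*P*k + 59 = 59 + 13*P*k)
sqrt(r(R, 26)/((-1*3458)) + 4755) = sqrt((59 + 13*0*26)/((-1*3458)) + 4755) = sqrt((59 + 0)/(-3458) + 4755) = sqrt(59*(-1/3458) + 4755) = sqrt(-59/3458 + 4755) = sqrt(16442731/3458) = sqrt(56858963798)/3458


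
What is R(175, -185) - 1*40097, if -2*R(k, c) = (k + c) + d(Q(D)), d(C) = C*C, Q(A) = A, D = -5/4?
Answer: -1282969/32 ≈ -40093.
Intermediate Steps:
D = -5/4 (D = -5*1/4 = -5/4 ≈ -1.2500)
d(C) = C**2
R(k, c) = -25/32 - c/2 - k/2 (R(k, c) = -((k + c) + (-5/4)**2)/2 = -((c + k) + 25/16)/2 = -(25/16 + c + k)/2 = -25/32 - c/2 - k/2)
R(175, -185) - 1*40097 = (-25/32 - 1/2*(-185) - 1/2*175) - 1*40097 = (-25/32 + 185/2 - 175/2) - 40097 = 135/32 - 40097 = -1282969/32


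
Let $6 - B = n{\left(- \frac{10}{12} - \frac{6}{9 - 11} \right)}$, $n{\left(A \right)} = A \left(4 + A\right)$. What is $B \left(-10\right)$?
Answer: $\frac{1325}{18} \approx 73.611$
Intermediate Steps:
$B = - \frac{265}{36}$ ($B = 6 - \left(- \frac{10}{12} - \frac{6}{9 - 11}\right) \left(4 - \left(\frac{5}{6} + \frac{6}{9 - 11}\right)\right) = 6 - \left(\left(-10\right) \frac{1}{12} - \frac{6}{9 - 11}\right) \left(4 - \left(\frac{5}{6} + \frac{6}{9 - 11}\right)\right) = 6 - \left(- \frac{5}{6} - \frac{6}{-2}\right) \left(4 - \left(\frac{5}{6} + \frac{6}{-2}\right)\right) = 6 - \left(- \frac{5}{6} - -3\right) \left(4 - - \frac{13}{6}\right) = 6 - \left(- \frac{5}{6} + 3\right) \left(4 + \left(- \frac{5}{6} + 3\right)\right) = 6 - \frac{13 \left(4 + \frac{13}{6}\right)}{6} = 6 - \frac{13}{6} \cdot \frac{37}{6} = 6 - \frac{481}{36} = - \frac{265}{36} \approx -7.3611$)
$B \left(-10\right) = \left(- \frac{265}{36}\right) \left(-10\right) = \frac{1325}{18}$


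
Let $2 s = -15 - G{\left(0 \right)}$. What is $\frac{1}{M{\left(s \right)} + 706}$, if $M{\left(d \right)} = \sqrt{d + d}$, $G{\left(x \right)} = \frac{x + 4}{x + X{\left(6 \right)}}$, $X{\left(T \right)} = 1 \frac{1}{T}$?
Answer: $\frac{706}{498475} - \frac{i \sqrt{39}}{498475} \approx 0.0014163 - 1.2528 \cdot 10^{-5} i$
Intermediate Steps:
$X{\left(T \right)} = \frac{1}{T}$
$G{\left(x \right)} = \frac{4 + x}{\frac{1}{6} + x}$ ($G{\left(x \right)} = \frac{x + 4}{x + \frac{1}{6}} = \frac{4 + x}{x + \frac{1}{6}} = \frac{4 + x}{\frac{1}{6} + x}$)
$s = - \frac{39}{2}$ ($s = \frac{-15 - \frac{6 \left(4 + 0\right)}{1 + 6 \cdot 0}}{2} = \frac{-15 - 6 \frac{1}{1 + 0} \cdot 4}{2} = \frac{-15 - 6 \cdot 1^{-1} \cdot 4}{2} = \frac{-15 - 6 \cdot 1 \cdot 4}{2} = \frac{-15 - 24}{2} = \frac{1}{2} \left(-39\right) = - \frac{39}{2} \approx -19.5$)
$M{\left(d \right)} = \sqrt{2} \sqrt{d}$ ($M{\left(d \right)} = \sqrt{2 d} = \sqrt{2} \sqrt{d}$)
$\frac{1}{M{\left(s \right)} + 706} = \frac{1}{\sqrt{2} \sqrt{- \frac{39}{2}} + 706} = \frac{1}{\sqrt{2} \frac{i \sqrt{78}}{2} + 706} = \frac{1}{i \sqrt{39} + 706} = \frac{1}{706 + i \sqrt{39}}$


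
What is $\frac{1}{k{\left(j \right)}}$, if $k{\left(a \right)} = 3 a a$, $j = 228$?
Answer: $\frac{1}{155952} \approx 6.4122 \cdot 10^{-6}$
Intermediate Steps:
$k{\left(a \right)} = 3 a^{2}$
$\frac{1}{k{\left(j \right)}} = \frac{1}{3 \cdot 228^{2}} = \frac{1}{3 \cdot 51984} = \frac{1}{155952}$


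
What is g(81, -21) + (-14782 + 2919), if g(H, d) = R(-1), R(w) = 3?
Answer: -11860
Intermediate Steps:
g(H, d) = 3
g(81, -21) + (-14782 + 2919) = 3 + (-14782 + 2919) = 3 - 11863 = -11860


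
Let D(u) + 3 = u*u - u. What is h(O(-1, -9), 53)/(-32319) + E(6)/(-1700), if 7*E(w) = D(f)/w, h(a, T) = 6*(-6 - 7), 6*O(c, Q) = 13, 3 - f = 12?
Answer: 43769/36628200 ≈ 0.0011950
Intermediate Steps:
f = -9 (f = 3 - 1*12 = 3 - 12 = -9)
O(c, Q) = 13/6 (O(c, Q) = (⅙)*13 = 13/6)
D(u) = -3 + u² - u (D(u) = -3 + (u*u - u) = -3 + (u² - u) = -3 + u² - u)
h(a, T) = -78 (h(a, T) = 6*(-13) = -78)
E(w) = 87/(7*w) (E(w) = ((-3 + (-9)² - 1*(-9))/w)/7 = ((-3 + 81 + 9)/w)/7 = (87/w)/7 = 87/(7*w))
h(O(-1, -9), 53)/(-32319) + E(6)/(-1700) = -78/(-32319) + ((87/7)/6)/(-1700) = -78*(-1/32319) + ((87/7)*(⅙))*(-1/1700) = 26/10773 + (29/14)*(-1/1700) = 26/10773 - 29/23800 = 43769/36628200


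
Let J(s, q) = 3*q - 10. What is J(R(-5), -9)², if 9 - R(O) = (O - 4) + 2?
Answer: 1369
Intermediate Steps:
R(O) = 11 - O (R(O) = 9 - ((O - 4) + 2) = 9 - ((-4 + O) + 2) = 9 - (-2 + O) = 9 + (2 - O) = 11 - O)
J(s, q) = -10 + 3*q
J(R(-5), -9)² = (-10 + 3*(-9))² = (-10 - 27)² = (-37)² = 1369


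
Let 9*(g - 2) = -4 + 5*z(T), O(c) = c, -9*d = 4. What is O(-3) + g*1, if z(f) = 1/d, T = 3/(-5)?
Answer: -97/36 ≈ -2.6944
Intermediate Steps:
T = -⅗ (T = 3*(-⅕) = -⅗ ≈ -0.60000)
d = -4/9 (d = -⅑*4 = -4/9 ≈ -0.44444)
z(f) = -9/4 (z(f) = 1/(-4/9) = -9/4)
g = 11/36 (g = 2 + (-4 + 5*(-9/4))/9 = 2 + (-4 - 45/4)/9 = 2 + (⅑)*(-61/4) = 2 - 61/36 = 11/36 ≈ 0.30556)
O(-3) + g*1 = -3 + (11/36)*1 = -3 + 11/36 = -97/36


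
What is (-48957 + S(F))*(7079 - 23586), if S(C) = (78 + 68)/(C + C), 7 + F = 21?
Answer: 11312659775/14 ≈ 8.0805e+8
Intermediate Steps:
F = 14 (F = -7 + 21 = 14)
S(C) = 73/C (S(C) = 146/((2*C)) = 146*(1/(2*C)) = 73/C)
(-48957 + S(F))*(7079 - 23586) = (-48957 + 73/14)*(7079 - 23586) = (-48957 + 73*(1/14))*(-16507) = (-48957 + 73/14)*(-16507) = -685325/14*(-16507) = 11312659775/14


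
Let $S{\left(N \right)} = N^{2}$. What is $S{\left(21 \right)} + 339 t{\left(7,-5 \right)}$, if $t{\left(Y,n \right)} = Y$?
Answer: $2814$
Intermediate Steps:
$S{\left(21 \right)} + 339 t{\left(7,-5 \right)} = 21^{2} + 339 \cdot 7 = 441 + 2373 = 2814$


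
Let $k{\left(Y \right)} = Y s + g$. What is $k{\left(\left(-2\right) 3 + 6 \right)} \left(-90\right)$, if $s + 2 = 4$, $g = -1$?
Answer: $90$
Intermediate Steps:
$s = 2$ ($s = -2 + 4 = 2$)
$k{\left(Y \right)} = -1 + 2 Y$ ($k{\left(Y \right)} = Y 2 - 1 = 2 Y - 1 = -1 + 2 Y$)
$k{\left(\left(-2\right) 3 + 6 \right)} \left(-90\right) = \left(-1 + 2 \left(\left(-2\right) 3 + 6\right)\right) \left(-90\right) = \left(-1 + 2 \left(-6 + 6\right)\right) \left(-90\right) = \left(-1 + 2 \cdot 0\right) \left(-90\right) = \left(-1 + 0\right) \left(-90\right) = \left(-1\right) \left(-90\right) = 90$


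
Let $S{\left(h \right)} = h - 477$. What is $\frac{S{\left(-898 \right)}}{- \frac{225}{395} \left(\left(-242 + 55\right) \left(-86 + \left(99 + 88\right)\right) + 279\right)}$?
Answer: $- \frac{21725}{167472} \approx -0.12972$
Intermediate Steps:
$S{\left(h \right)} = -477 + h$ ($S{\left(h \right)} = h - 477 = -477 + h$)
$\frac{S{\left(-898 \right)}}{- \frac{225}{395} \left(\left(-242 + 55\right) \left(-86 + \left(99 + 88\right)\right) + 279\right)} = \frac{-477 - 898}{- \frac{225}{395} \left(\left(-242 + 55\right) \left(-86 + \left(99 + 88\right)\right) + 279\right)} = - \frac{1375}{\left(-225\right) \frac{1}{395} \left(- 187 \left(-86 + 187\right) + 279\right)} = - \frac{1375}{\left(- \frac{45}{79}\right) \left(\left(-187\right) 101 + 279\right)} = - \frac{1375}{\left(- \frac{45}{79}\right) \left(-18887 + 279\right)} = - \frac{1375}{\left(- \frac{45}{79}\right) \left(-18608\right)} = - \frac{1375}{\frac{837360}{79}} = \left(-1375\right) \frac{79}{837360} = - \frac{21725}{167472}$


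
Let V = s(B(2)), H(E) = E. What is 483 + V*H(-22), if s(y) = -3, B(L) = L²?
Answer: 549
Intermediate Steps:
V = -3
483 + V*H(-22) = 483 - 3*(-22) = 483 + 66 = 549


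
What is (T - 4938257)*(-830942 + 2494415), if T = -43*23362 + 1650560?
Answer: -7140063609399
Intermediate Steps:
T = 645994 (T = -1004566 + 1650560 = 645994)
(T - 4938257)*(-830942 + 2494415) = (645994 - 4938257)*(-830942 + 2494415) = -4292263*1663473 = -7140063609399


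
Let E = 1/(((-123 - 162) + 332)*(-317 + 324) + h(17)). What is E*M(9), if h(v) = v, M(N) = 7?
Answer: 7/346 ≈ 0.020231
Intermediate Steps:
E = 1/346 (E = 1/(((-123 - 162) + 332)*(-317 + 324) + 17) = 1/((-285 + 332)*7 + 17) = 1/(47*7 + 17) = 1/(329 + 17) = 1/346 ≈ 0.0028902)
E*M(9) = (1/346)*7 = 7/346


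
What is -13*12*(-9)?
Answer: 1404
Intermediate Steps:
-13*12*(-9) = -156*(-9) = 1404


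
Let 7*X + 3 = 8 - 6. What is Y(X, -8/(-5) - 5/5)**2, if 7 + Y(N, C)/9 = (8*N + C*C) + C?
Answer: 127983969/30625 ≈ 4179.1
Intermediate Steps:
X = -1/7 (X = -3/7 + (8 - 6)/7 = -3/7 + (1/7)*2 = -3/7 + 2/7 = -1/7 ≈ -0.14286)
Y(N, C) = -63 + 9*C + 9*C**2 + 72*N (Y(N, C) = -63 + 9*((8*N + C*C) + C) = -63 + 9*((8*N + C**2) + C) = -63 + 9*((C**2 + 8*N) + C) = -63 + 9*(C + C**2 + 8*N) = -63 + (9*C + 9*C**2 + 72*N) = -63 + 9*C + 9*C**2 + 72*N)
Y(X, -8/(-5) - 5/5)**2 = (-63 + 9*(-8/(-5) - 5/5) + 9*(-8/(-5) - 5/5)**2 + 72*(-1/7))**2 = (-63 + 9*(-8*(-1/5) - 5*1/5) + 9*(-8*(-1/5) - 5*1/5)**2 - 72/7)**2 = (-63 + 9*(8/5 - 1) + 9*(8/5 - 1)**2 - 72/7)**2 = (-63 + 9*(3/5) + 9*(3/5)**2 - 72/7)**2 = (-63 + 27/5 + 9*(9/25) - 72/7)**2 = (-63 + 27/5 + 81/25 - 72/7)**2 = (-11313/175)**2 = 127983969/30625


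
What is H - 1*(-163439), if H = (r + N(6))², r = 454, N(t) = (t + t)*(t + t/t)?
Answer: 452883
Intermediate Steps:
N(t) = 2*t*(1 + t) (N(t) = (2*t)*(t + 1) = (2*t)*(1 + t) = 2*t*(1 + t))
H = 289444 (H = (454 + 2*6*(1 + 6))² = (454 + 2*6*7)² = (454 + 84)² = 538² = 289444)
H - 1*(-163439) = 289444 - 1*(-163439) = 289444 + 163439 = 452883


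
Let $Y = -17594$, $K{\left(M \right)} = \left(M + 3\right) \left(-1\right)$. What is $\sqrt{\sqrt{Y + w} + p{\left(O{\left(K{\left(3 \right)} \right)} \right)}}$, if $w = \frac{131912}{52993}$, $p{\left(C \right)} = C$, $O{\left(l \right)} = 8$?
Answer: $\frac{\sqrt{22466064392 + 158979 i \sqrt{5489055744610}}}{52993} \approx 8.3927 + 7.9017 i$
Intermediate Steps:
$K{\left(M \right)} = -3 - M$ ($K{\left(M \right)} = \left(3 + M\right) \left(-1\right) = -3 - M$)
$w = \frac{131912}{52993}$ ($w = 131912 \cdot \frac{1}{52993} = \frac{131912}{52993} \approx 2.4892$)
$\sqrt{\sqrt{Y + w} + p{\left(O{\left(K{\left(3 \right)} \right)} \right)}} = \sqrt{\sqrt{-17594 + \frac{131912}{52993}} + 8} = \sqrt{\sqrt{- \frac{932226930}{52993}} + 8} = \sqrt{\frac{3 i \sqrt{5489055744610}}{52993} + 8} = \sqrt{8 + \frac{3 i \sqrt{5489055744610}}{52993}}$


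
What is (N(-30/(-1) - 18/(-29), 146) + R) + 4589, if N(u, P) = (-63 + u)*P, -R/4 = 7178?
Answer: -836661/29 ≈ -28850.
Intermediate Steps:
R = -28712 (R = -4*7178 = -28712)
N(u, P) = P*(-63 + u)
(N(-30/(-1) - 18/(-29), 146) + R) + 4589 = (146*(-63 + (-30/(-1) - 18/(-29))) - 28712) + 4589 = (146*(-63 + (-30*(-1) - 18*(-1/29))) - 28712) + 4589 = (146*(-63 + (30 + 18/29)) - 28712) + 4589 = (146*(-63 + 888/29) - 28712) + 4589 = (146*(-939/29) - 28712) + 4589 = (-137094/29 - 28712) + 4589 = -969742/29 + 4589 = -836661/29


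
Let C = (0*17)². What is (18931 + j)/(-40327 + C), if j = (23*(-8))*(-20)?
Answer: -22611/40327 ≈ -0.56069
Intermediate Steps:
j = 3680 (j = -184*(-20) = 3680)
C = 0 (C = 0² = 0)
(18931 + j)/(-40327 + C) = (18931 + 3680)/(-40327 + 0) = 22611/(-40327) = 22611*(-1/40327) = -22611/40327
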